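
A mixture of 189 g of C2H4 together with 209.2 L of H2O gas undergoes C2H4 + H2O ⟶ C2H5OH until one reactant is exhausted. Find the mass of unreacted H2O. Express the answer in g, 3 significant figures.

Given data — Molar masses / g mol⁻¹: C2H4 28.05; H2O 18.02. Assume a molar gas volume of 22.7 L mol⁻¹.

44.7 g

n(C2H4) = 189.0 / 28.05 = 6.738 mol
n(H2O) = 209.2 / 22.7 = 9.216 mol
n/ν → C2H4: 6.738, H2O: 9.216; C2H4 is limiting.
H2O consumed = (1/1) × 6.738 = 6.738 mol
H2O remaining = 9.216 − 6.738 = 2.478 mol
mass = 2.478 × 18.02 = 44.65 g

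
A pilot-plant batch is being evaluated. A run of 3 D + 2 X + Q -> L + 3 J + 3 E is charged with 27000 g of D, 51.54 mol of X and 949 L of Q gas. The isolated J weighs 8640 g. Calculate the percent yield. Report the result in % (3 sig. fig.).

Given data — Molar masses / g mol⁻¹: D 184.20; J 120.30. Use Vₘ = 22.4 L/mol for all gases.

92.9 %

n(D) = 27000 / 184.20 = 146.6 mol
n(X) = 51.54 mol
n(Q) = 949.0 / 22.4 = 42.37 mol
n/ν for D = 146.6/3 = 48.87
n/ν for X = 51.54/2 = 25.77
n/ν for Q = 42.37/1 = 42.37
Smallest n/ν is X → limiting reagent.
theoretical n(J) = (3/2) × 51.54 = 77.31 mol → 9300 g
% yield = 8640 / 9300 × 100 = 92.90 %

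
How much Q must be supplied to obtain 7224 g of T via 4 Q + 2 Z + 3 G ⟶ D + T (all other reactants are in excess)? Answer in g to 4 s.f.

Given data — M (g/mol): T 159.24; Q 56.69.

n(T) = 7224 / 159.24 = 45.37 mol
n(Q) = (4/1) × 45.37 = 181.5 mol
mass = 181.5 × 56.69 = 10290 g

10290 g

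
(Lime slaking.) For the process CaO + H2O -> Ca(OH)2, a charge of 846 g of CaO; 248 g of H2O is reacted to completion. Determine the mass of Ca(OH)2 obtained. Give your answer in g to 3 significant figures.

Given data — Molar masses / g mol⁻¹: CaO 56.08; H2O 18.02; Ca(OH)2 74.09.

n(CaO) = 846.0 / 56.08 = 15.09 mol
n(H2O) = 248.0 / 18.02 = 13.76 mol
n/ν for CaO = 15.09/1 = 15.09
n/ν for H2O = 13.76/1 = 13.76
Smallest n/ν is H2O → limiting reagent.
n(Ca(OH)2) = (1/1) × 13.76 = 13.76 mol
mass = 13.76 × 74.09 = 1019 g

1020 g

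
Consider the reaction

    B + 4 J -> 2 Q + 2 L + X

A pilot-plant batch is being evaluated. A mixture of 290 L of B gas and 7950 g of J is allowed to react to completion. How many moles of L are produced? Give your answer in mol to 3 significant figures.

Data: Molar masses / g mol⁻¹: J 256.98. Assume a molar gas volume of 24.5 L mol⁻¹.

15.5 mol

n(B) = 290.0 / 24.5 = 11.84 mol
n(J) = 7950 / 256.98 = 30.94 mol
n/ν for B = 11.84/1 = 11.84
n/ν for J = 30.94/4 = 7.735
Smallest n/ν is J → limiting reagent.
n(L) = (2/4) × 30.94 = 15.47 mol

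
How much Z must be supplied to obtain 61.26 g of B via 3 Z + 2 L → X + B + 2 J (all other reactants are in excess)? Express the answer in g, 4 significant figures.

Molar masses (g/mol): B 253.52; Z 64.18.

46.52 g

n(B) = 61.26 / 253.52 = 0.2416 mol
n(Z) = (3/1) × 0.2416 = 0.7248 mol
mass = 0.7248 × 64.18 = 46.52 g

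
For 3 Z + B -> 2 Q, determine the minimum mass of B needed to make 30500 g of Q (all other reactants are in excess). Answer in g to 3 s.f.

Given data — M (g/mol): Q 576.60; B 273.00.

7220 g

n(Q) = 30500 / 576.60 = 52.90 mol
n(B) = (1/2) × 52.90 = 26.45 mol
mass = 26.45 × 273.00 = 7221 g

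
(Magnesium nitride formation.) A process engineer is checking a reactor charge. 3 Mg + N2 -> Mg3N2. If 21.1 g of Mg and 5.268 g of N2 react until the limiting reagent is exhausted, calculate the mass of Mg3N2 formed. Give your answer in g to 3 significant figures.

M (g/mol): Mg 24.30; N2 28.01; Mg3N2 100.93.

19.0 g

n(Mg) = 21.10 / 24.30 = 0.8683 mol
n(N2) = 5.268 / 28.01 = 0.1881 mol
n/ν → Mg: 0.2894, N2: 0.1881; N2 is limiting.
n(Mg3N2) = (1/1) × 0.1881 = 0.1881 mol
mass = 0.1881 × 100.93 = 18.98 g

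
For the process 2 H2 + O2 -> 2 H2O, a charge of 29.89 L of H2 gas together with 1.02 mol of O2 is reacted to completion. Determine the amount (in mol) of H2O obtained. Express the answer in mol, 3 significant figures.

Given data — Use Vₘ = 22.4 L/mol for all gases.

n(H2) = 29.89 / 22.4 = 1.334 mol
n(O2) = 1.020 mol
n/ν for H2 = 1.334/2 = 0.6670
n/ν for O2 = 1.020/1 = 1.020
Smallest n/ν is H2 → limiting reagent.
n(H2O) = (2/2) × 1.334 = 1.334 mol

1.33 mol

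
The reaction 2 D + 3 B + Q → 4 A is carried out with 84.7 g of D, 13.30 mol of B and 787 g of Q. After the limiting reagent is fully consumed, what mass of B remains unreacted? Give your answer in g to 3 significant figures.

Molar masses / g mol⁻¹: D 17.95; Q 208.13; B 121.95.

759 g

n(D) = 84.70 / 17.95 = 4.719 mol
n(B) = 13.30 mol
n(Q) = 787.0 / 208.13 = 3.781 mol
n/ν for D = 4.719/2 = 2.360
n/ν for B = 13.30/3 = 4.433
n/ν for Q = 3.781/1 = 3.781
Smallest n/ν is D → limiting reagent.
B consumed = (3/2) × 4.719 = 7.079 mol
B remaining = 13.30 − 7.079 = 6.221 mol
mass = 6.221 × 121.95 = 758.7 g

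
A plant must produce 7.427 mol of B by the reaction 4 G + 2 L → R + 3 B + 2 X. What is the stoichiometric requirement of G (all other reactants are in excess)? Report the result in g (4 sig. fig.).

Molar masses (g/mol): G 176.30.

n(B) = 7.427 mol
n(G) = (4/3) × 7.427 = 9.903 mol
mass = 9.903 × 176.30 = 1746 g

1746 g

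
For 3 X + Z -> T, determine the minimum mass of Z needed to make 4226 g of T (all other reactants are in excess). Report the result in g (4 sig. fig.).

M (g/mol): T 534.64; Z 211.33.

1670 g

n(T) = 4226 / 534.64 = 7.904 mol
n(Z) = (1/1) × 7.904 = 7.904 mol
mass = 7.904 × 211.33 = 1670 g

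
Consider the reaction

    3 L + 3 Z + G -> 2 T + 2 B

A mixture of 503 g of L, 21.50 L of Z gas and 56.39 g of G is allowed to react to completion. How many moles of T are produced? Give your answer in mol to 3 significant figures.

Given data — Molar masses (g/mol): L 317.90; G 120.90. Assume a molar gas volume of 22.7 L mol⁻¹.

0.631 mol

n(L) = 503.0 / 317.90 = 1.582 mol
n(Z) = 21.50 / 22.7 = 0.9471 mol
n(G) = 56.39 / 120.90 = 0.4664 mol
n/ν for L = 1.582/3 = 0.5273
n/ν for Z = 0.9471/3 = 0.3157
n/ν for G = 0.4664/1 = 0.4664
Smallest n/ν is Z → limiting reagent.
n(T) = (2/3) × 0.9471 = 0.6314 mol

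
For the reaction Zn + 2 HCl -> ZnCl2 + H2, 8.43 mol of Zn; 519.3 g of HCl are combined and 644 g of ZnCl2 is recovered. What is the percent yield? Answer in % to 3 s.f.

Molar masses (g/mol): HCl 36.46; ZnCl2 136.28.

n(Zn) = 8.430 mol
n(HCl) = 519.3 / 36.46 = 14.24 mol
n/ν for Zn = 8.430/1 = 8.430
n/ν for HCl = 14.24/2 = 7.120
Smallest n/ν is HCl → limiting reagent.
theoretical n(ZnCl2) = (1/2) × 14.24 = 7.120 mol → 970.3 g
% yield = 644 / 970.3 × 100 = 66.37 %

66.4 %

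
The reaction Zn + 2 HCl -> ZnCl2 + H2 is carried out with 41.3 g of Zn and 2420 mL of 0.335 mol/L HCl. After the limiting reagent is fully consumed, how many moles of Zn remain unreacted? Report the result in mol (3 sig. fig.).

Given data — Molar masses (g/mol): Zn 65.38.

n(Zn) = 41.30 / 65.38 = 0.6317 mol
n(HCl) = 0.335 × 2420/1000 = 0.8107 mol
n/ν → Zn: 0.6317, HCl: 0.4054; HCl is limiting.
Zn consumed = (1/2) × 0.8107 = 0.4054 mol
Zn remaining = 0.6317 − 0.4054 = 0.2263 mol

0.226 mol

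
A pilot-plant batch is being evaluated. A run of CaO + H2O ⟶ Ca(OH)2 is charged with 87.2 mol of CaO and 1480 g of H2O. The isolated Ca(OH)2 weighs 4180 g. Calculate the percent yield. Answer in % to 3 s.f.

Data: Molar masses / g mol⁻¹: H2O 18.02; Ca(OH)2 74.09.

n(CaO) = 87.20 mol
n(H2O) = 1480 / 18.02 = 82.13 mol
n/ν for CaO = 87.20/1 = 87.20
n/ν for H2O = 82.13/1 = 82.13
Smallest n/ν is H2O → limiting reagent.
theoretical n(Ca(OH)2) = (1/1) × 82.13 = 82.13 mol → 6085 g
% yield = 4180 / 6085 × 100 = 68.69 %

68.7 %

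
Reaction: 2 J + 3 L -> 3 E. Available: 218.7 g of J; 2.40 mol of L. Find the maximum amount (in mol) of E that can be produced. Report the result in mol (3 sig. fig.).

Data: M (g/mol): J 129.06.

2.40 mol

n(J) = 218.7 / 129.06 = 1.695 mol
n(L) = 2.400 mol
n/ν for J = 1.695/2 = 0.8475
n/ν for L = 2.400/3 = 0.8000
Smallest n/ν is L → limiting reagent.
n(E) = (3/3) × 2.400 = 2.400 mol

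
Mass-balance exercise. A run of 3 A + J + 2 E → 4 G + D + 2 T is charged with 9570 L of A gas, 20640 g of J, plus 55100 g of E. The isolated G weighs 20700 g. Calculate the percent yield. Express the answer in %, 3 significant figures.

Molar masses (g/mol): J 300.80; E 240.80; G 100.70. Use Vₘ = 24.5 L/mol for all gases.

74.9 %

n(A) = 9570 / 24.5 = 390.6 mol
n(J) = 20640 / 300.80 = 68.62 mol
n(E) = 55100 / 240.80 = 228.8 mol
n/ν for A = 390.6/3 = 130.2
n/ν for J = 68.62/1 = 68.62
n/ν for E = 228.8/2 = 114.4
Smallest n/ν is J → limiting reagent.
theoretical n(G) = (4/1) × 68.62 = 274.5 mol → 27640 g
% yield = 20700 / 27640 × 100 = 74.89 %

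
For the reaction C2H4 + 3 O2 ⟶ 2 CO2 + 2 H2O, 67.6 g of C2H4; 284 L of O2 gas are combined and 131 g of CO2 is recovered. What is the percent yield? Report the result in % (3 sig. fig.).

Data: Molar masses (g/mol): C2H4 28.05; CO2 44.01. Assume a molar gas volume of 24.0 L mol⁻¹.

n(C2H4) = 67.60 / 28.05 = 2.410 mol
n(O2) = 284.0 / 24.0 = 11.83 mol
n/ν → C2H4: 2.410, O2: 3.943; C2H4 is limiting.
theoretical n(CO2) = (2/1) × 2.410 = 4.820 mol → 212.1 g
% yield = 131 / 212.1 × 100 = 61.76 %

61.8 %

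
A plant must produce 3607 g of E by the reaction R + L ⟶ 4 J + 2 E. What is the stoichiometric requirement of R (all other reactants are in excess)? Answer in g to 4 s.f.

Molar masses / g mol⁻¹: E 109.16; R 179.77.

n(E) = 3607 / 109.16 = 33.04 mol
n(R) = (1/2) × 33.04 = 16.52 mol
mass = 16.52 × 179.77 = 2970 g

2970 g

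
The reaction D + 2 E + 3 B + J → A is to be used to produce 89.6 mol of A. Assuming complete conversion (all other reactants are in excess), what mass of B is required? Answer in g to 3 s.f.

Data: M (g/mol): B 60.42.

16200 g

n(A) = 89.60 mol
n(B) = (3/1) × 89.60 = 268.8 mol
mass = 268.8 × 60.42 = 16240 g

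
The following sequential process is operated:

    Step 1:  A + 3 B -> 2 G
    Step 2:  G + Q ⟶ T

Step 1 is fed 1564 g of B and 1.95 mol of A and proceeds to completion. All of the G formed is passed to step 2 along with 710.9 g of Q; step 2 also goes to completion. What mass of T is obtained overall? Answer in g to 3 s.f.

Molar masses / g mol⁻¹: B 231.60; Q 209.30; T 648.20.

2200 g

Step 1:
n(B) = 1564 / 231.60 = 6.753 mol
n(A) = 1.950 mol
n/ν → B: 2.251, A: 1.950; A is limiting.
n(G) produced = (2/1) × 1.950 = 3.900 mol
Step 2:
n(G) available = 3.900 mol
n(Q) = 710.9 / 209.30 = 3.397 mol
n/ν → G: 3.900, Q: 3.397; Q is limiting.
n(T) = (1/1) × 3.397 = 3.397 mol
mass = 3.397 × 648.20 = 2202 g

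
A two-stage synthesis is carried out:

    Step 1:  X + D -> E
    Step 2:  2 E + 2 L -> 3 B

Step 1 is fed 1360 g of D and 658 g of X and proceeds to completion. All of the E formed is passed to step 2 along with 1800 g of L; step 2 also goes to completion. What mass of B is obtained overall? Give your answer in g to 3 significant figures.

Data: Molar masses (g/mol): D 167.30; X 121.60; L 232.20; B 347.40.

2820 g

Step 1:
n(D) = 1360 / 167.30 = 8.129 mol
n(X) = 658.0 / 121.60 = 5.411 mol
n/ν for D = 8.129/1 = 8.129
n/ν for X = 5.411/1 = 5.411
Smallest n/ν is X → limiting reagent.
n(E) produced = (1/1) × 5.411 = 5.411 mol
Step 2:
n(E) available = 5.411 mol
n(L) = 1800 / 232.20 = 7.752 mol
n/ν for E = 5.411/2 = 2.706
n/ν for L = 7.752/2 = 3.876
Smallest n/ν is E → limiting reagent.
n(B) = (3/2) × 5.411 = 8.117 mol
mass = 8.117 × 347.40 = 2820 g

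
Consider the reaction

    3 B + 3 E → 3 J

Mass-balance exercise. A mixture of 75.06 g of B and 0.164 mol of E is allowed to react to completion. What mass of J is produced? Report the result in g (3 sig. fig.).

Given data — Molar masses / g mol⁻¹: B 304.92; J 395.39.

n(B) = 75.06 / 304.92 = 0.2462 mol
n(E) = 0.1640 mol
n/ν for B = 0.2462/3 = 0.08207
n/ν for E = 0.1640/3 = 0.05467
Smallest n/ν is E → limiting reagent.
n(J) = (3/3) × 0.1640 = 0.1640 mol
mass = 0.1640 × 395.39 = 64.84 g

64.8 g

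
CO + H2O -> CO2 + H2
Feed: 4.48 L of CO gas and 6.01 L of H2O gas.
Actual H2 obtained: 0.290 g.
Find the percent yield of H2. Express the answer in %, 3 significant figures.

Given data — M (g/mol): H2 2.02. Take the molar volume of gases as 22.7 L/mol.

n(CO) = 4.480 / 22.7 = 0.1974 mol
n(H2O) = 6.010 / 22.7 = 0.2648 mol
n/ν for CO = 0.1974/1 = 0.1974
n/ν for H2O = 0.2648/1 = 0.2648
Smallest n/ν is CO → limiting reagent.
theoretical n(H2) = (1/1) × 0.1974 = 0.1974 mol → 0.3987 g
% yield = 0.290 / 0.3987 × 100 = 72.74 %

72.7 %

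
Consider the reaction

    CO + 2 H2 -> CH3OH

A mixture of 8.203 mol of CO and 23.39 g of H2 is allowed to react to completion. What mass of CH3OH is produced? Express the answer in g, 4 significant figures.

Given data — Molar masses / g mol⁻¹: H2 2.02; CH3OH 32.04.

185.5 g

n(CO) = 8.203 mol
n(H2) = 23.39 / 2.02 = 11.58 mol
n/ν → CO: 8.203, H2: 5.790; H2 is limiting.
n(CH3OH) = (1/2) × 11.58 = 5.790 mol
mass = 5.790 × 32.04 = 185.5 g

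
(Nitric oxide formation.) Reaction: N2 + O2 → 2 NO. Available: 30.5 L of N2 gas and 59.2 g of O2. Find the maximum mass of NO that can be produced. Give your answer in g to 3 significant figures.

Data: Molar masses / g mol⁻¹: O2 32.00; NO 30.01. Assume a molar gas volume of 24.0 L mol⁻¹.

n(N2) = 30.50 / 24.0 = 1.271 mol
n(O2) = 59.20 / 32.00 = 1.850 mol
n/ν → N2: 1.271, O2: 1.850; N2 is limiting.
n(NO) = (2/1) × 1.271 = 2.542 mol
mass = 2.542 × 30.01 = 76.29 g

76.3 g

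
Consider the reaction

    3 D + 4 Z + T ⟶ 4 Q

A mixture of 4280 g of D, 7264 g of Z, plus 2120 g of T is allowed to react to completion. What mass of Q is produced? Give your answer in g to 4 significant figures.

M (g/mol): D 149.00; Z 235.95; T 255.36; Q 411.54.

12670 g

n(D) = 4280 / 149.00 = 28.72 mol
n(Z) = 7264 / 235.95 = 30.79 mol
n(T) = 2120 / 255.36 = 8.302 mol
n/ν for D = 28.72/3 = 9.573
n/ν for Z = 30.79/4 = 7.698
n/ν for T = 8.302/1 = 8.302
Smallest n/ν is Z → limiting reagent.
n(Q) = (4/4) × 30.79 = 30.79 mol
mass = 30.79 × 411.54 = 12670 g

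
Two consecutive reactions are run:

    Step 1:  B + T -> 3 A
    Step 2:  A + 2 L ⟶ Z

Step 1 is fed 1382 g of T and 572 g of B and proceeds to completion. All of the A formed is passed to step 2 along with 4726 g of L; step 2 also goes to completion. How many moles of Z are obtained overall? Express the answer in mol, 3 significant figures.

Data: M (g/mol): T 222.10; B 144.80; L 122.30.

11.9 mol

Step 1:
n(T) = 1382 / 222.10 = 6.222 mol
n(B) = 572.0 / 144.80 = 3.950 mol
n/ν for T = 6.222/1 = 6.222
n/ν for B = 3.950/1 = 3.950
Smallest n/ν is B → limiting reagent.
n(A) produced = (3/1) × 3.950 = 11.85 mol
Step 2:
n(A) available = 11.85 mol
n(L) = 4726 / 122.30 = 38.64 mol
n/ν for A = 11.85/1 = 11.85
n/ν for L = 38.64/2 = 19.32
Smallest n/ν is A → limiting reagent.
n(Z) = (1/1) × 11.85 = 11.85 mol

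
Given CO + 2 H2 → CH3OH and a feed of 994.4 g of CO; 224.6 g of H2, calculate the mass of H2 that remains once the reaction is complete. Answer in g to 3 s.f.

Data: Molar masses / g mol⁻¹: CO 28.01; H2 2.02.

81.2 g

n(CO) = 994.4 / 28.01 = 35.50 mol
n(H2) = 224.6 / 2.02 = 111.2 mol
n/ν for CO = 35.50/1 = 35.50
n/ν for H2 = 111.2/2 = 55.60
Smallest n/ν is CO → limiting reagent.
H2 consumed = (2/1) × 35.50 = 71.00 mol
H2 remaining = 111.2 − 71.00 = 40.20 mol
mass = 40.20 × 2.02 = 81.20 g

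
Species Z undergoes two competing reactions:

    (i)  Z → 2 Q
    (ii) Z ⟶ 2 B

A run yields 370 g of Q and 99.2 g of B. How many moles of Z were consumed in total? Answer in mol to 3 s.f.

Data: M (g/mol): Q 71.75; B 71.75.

3.27 mol

n(Q) = 370 / 71.75 = 5.157 mol
n(B) = 99.2 / 71.75 = 1.383 mol
n(Z) via (i) = (1/2)×5.157 = 2.579 mol
n(Z) via (ii) = (1/2)×1.383 = 0.6915 mol
total n(Z) = 2.579 + 0.6915 = 3.271 mol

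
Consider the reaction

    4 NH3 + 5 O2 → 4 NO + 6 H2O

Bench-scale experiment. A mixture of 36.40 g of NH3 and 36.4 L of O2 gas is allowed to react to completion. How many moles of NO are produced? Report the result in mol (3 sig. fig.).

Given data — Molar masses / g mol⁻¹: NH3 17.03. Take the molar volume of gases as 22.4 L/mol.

1.30 mol

n(NH3) = 36.40 / 17.03 = 2.137 mol
n(O2) = 36.40 / 22.4 = 1.625 mol
n/ν → NH3: 0.5343, O2: 0.3250; O2 is limiting.
n(NO) = (4/5) × 1.625 = 1.300 mol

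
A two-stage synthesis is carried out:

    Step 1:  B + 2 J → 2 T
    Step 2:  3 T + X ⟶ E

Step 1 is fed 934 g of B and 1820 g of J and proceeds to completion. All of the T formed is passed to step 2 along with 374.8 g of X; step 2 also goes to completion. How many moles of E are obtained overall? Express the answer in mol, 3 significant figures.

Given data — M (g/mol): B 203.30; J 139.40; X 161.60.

Step 1:
n(B) = 934.0 / 203.30 = 4.594 mol
n(J) = 1820 / 139.40 = 13.06 mol
n/ν for B = 4.594/1 = 4.594
n/ν for J = 13.06/2 = 6.530
Smallest n/ν is B → limiting reagent.
n(T) produced = (2/1) × 4.594 = 9.188 mol
Step 2:
n(T) available = 9.188 mol
n(X) = 374.8 / 161.60 = 2.319 mol
n/ν for T = 9.188/3 = 3.063
n/ν for X = 2.319/1 = 2.319
Smallest n/ν is X → limiting reagent.
n(E) = (1/1) × 2.319 = 2.319 mol

2.32 mol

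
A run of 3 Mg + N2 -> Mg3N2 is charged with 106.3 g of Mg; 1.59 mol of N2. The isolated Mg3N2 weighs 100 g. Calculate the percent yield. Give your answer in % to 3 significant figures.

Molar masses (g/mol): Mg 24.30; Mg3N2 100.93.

67.9 %

n(Mg) = 106.3 / 24.30 = 4.374 mol
n(N2) = 1.590 mol
n/ν for Mg = 4.374/3 = 1.458
n/ν for N2 = 1.590/1 = 1.590
Smallest n/ν is Mg → limiting reagent.
theoretical n(Mg3N2) = (1/3) × 4.374 = 1.458 mol → 147.2 g
% yield = 100 / 147.2 × 100 = 67.93 %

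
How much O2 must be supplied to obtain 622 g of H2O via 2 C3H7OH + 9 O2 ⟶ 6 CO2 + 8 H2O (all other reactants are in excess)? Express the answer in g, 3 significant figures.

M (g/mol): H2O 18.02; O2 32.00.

n(H2O) = 622 / 18.02 = 34.52 mol
n(O2) = (9/8) × 34.52 = 38.84 mol
mass = 38.84 × 32.00 = 1243 g

1240 g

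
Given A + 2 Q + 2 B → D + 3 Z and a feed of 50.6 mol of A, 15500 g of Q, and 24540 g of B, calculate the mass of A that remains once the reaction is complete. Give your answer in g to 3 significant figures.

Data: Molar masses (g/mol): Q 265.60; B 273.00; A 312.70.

n(A) = 50.60 mol
n(Q) = 15500 / 265.60 = 58.36 mol
n(B) = 24540 / 273.00 = 89.89 mol
n/ν → A: 50.60, Q: 29.18, B: 44.95; Q is limiting.
A consumed = (1/2) × 58.36 = 29.18 mol
A remaining = 50.60 − 29.18 = 21.42 mol
mass = 21.42 × 312.70 = 6698 g

6700 g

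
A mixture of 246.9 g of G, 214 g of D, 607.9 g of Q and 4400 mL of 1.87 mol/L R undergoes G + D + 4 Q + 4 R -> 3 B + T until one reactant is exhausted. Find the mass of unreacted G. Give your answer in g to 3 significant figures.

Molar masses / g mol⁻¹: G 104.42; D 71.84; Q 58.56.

32.1 g

n(G) = 246.9 / 104.42 = 2.364 mol
n(D) = 214.0 / 71.84 = 2.979 mol
n(Q) = 607.9 / 58.56 = 10.38 mol
n(R) = 1.87 × 4400/1000 = 8.228 mol
n/ν for G = 2.364/1 = 2.364
n/ν for D = 2.979/1 = 2.979
n/ν for Q = 10.38/4 = 2.595
n/ν for R = 8.228/4 = 2.057
Smallest n/ν is R → limiting reagent.
G consumed = (1/4) × 8.228 = 2.057 mol
G remaining = 2.364 − 2.057 = 0.3070 mol
mass = 0.3070 × 104.42 = 32.06 g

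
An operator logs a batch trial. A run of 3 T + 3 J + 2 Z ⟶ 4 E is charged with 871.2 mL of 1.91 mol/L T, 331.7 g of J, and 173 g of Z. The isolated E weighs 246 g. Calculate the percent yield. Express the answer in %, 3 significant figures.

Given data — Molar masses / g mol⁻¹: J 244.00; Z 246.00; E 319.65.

54.7 %

n(T) = 1.91 × 871.2/1000 = 1.664 mol
n(J) = 331.7 / 244.00 = 1.359 mol
n(Z) = 173.0 / 246.00 = 0.7033 mol
n/ν for T = 1.664/3 = 0.5547
n/ν for J = 1.359/3 = 0.4530
n/ν for Z = 0.7033/2 = 0.3517
Smallest n/ν is Z → limiting reagent.
theoretical n(E) = (4/2) × 0.7033 = 1.407 mol → 449.7 g
% yield = 246 / 449.7 × 100 = 54.70 %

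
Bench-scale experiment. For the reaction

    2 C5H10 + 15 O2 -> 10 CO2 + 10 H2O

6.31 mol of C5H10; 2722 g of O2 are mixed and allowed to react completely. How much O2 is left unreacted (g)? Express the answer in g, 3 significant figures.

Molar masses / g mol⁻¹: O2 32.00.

n(C5H10) = 6.310 mol
n(O2) = 2722 / 32.00 = 85.06 mol
n/ν → C5H10: 3.155, O2: 5.671; C5H10 is limiting.
O2 consumed = (15/2) × 6.310 = 47.33 mol
O2 remaining = 85.06 − 47.33 = 37.73 mol
mass = 37.73 × 32.00 = 1207 g

1210 g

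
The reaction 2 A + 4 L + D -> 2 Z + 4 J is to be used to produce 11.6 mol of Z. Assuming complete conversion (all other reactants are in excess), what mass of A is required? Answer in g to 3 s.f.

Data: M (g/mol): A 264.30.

3070 g

n(Z) = 11.60 mol
n(A) = (2/2) × 11.60 = 11.60 mol
mass = 11.60 × 264.30 = 3066 g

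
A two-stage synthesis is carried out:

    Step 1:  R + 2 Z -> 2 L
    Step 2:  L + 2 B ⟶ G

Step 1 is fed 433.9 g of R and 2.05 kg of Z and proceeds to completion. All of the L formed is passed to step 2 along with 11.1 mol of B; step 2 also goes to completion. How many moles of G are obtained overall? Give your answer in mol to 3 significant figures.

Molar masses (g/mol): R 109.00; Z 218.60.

5.55 mol

Step 1:
n(R) = 433.9 / 109.00 = 3.981 mol
n(Z) = 2.050×1000 / 218.60 = 9.378 mol
n/ν → R: 3.981, Z: 4.689; R is limiting.
n(L) produced = (2/1) × 3.981 = 7.962 mol
Step 2:
n(L) available = 7.962 mol
n(B) = 11.10 mol
n/ν → L: 7.962, B: 5.550; B is limiting.
n(G) = (1/2) × 11.10 = 5.550 mol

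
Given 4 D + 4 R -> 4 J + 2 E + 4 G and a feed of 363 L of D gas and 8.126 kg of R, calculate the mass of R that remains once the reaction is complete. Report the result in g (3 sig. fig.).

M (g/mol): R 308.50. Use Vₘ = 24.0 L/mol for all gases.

3460 g

n(D) = 363.0 / 24.0 = 15.13 mol
n(R) = 8.126×1000 / 308.50 = 26.34 mol
n/ν → D: 3.783, R: 6.585; D is limiting.
R consumed = (4/4) × 15.13 = 15.13 mol
R remaining = 26.34 − 15.13 = 11.21 mol
mass = 11.21 × 308.50 = 3458 g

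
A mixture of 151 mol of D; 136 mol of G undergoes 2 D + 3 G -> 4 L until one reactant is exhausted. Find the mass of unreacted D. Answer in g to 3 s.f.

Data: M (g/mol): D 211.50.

n(D) = 151.0 mol
n(G) = 136.0 mol
n/ν for D = 151.0/2 = 75.50
n/ν for G = 136.0/3 = 45.33
Smallest n/ν is G → limiting reagent.
D consumed = (2/3) × 136.0 = 90.67 mol
D remaining = 151.0 − 90.67 = 60.33 mol
mass = 60.33 × 211.50 = 12760 g

12800 g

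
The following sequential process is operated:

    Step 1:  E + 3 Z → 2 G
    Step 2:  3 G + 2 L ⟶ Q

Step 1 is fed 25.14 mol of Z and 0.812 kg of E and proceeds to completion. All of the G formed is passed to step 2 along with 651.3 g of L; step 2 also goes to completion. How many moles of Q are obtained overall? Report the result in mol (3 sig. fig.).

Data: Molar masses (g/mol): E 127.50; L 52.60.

4.25 mol

Step 1:
n(Z) = 25.14 mol
n(E) = 0.8120×1000 / 127.50 = 6.369 mol
n/ν for Z = 25.14/3 = 8.380
n/ν for E = 6.369/1 = 6.369
Smallest n/ν is E → limiting reagent.
n(G) produced = (2/1) × 6.369 = 12.74 mol
Step 2:
n(G) available = 12.74 mol
n(L) = 651.3 / 52.60 = 12.38 mol
n/ν for G = 12.74/3 = 4.247
n/ν for L = 12.38/2 = 6.190
Smallest n/ν is G → limiting reagent.
n(Q) = (1/3) × 12.74 = 4.247 mol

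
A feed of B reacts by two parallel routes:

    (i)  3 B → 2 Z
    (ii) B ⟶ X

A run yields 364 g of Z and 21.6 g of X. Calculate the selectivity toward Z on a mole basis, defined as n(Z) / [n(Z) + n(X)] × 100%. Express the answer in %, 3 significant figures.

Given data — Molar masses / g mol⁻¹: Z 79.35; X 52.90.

n(Z) = 364 / 79.35 = 4.587 mol
n(X) = 21.6 / 52.90 = 0.4083 mol
selectivity = 4.587/(4.587+0.4083) × 100 = 91.83 %

91.8 %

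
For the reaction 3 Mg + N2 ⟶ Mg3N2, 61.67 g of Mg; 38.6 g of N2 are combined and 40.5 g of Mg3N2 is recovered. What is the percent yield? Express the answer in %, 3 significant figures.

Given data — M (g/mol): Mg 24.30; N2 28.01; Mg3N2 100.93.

47.4 %

n(Mg) = 61.67 / 24.30 = 2.538 mol
n(N2) = 38.60 / 28.01 = 1.378 mol
n/ν for Mg = 2.538/3 = 0.8460
n/ν for N2 = 1.378/1 = 1.378
Smallest n/ν is Mg → limiting reagent.
theoretical n(Mg3N2) = (1/3) × 2.538 = 0.8460 mol → 85.39 g
% yield = 40.5 / 85.39 × 100 = 47.43 %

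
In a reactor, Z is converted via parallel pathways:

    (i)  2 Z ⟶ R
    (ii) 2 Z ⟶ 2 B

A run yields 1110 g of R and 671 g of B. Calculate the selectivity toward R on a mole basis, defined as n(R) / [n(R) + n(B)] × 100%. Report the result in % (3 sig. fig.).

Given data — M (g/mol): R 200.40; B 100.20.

n(R) = 1110 / 200.40 = 5.539 mol
n(B) = 671 / 100.20 = 6.697 mol
selectivity = 5.539/(5.539+6.697) × 100 = 45.27 %

45.3 %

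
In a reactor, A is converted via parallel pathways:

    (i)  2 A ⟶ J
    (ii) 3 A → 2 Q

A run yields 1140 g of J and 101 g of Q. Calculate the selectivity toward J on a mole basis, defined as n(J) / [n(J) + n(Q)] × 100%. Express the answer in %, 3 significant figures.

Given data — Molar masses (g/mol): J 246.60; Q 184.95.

89.4 %

n(J) = 1140 / 246.60 = 4.623 mol
n(Q) = 101 / 184.95 = 0.5461 mol
selectivity = 4.623/(4.623+0.5461) × 100 = 89.44 %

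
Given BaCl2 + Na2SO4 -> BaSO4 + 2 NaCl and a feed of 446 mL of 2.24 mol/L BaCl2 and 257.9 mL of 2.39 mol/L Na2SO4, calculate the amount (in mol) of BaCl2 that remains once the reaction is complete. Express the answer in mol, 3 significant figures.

0.383 mol

n(BaCl2) = 2.24 × 446.0/1000 = 0.9990 mol
n(Na2SO4) = 2.39 × 257.9/1000 = 0.6164 mol
n/ν for BaCl2 = 0.9990/1 = 0.9990
n/ν for Na2SO4 = 0.6164/1 = 0.6164
Smallest n/ν is Na2SO4 → limiting reagent.
BaCl2 consumed = (1/1) × 0.6164 = 0.6164 mol
BaCl2 remaining = 0.9990 − 0.6164 = 0.3826 mol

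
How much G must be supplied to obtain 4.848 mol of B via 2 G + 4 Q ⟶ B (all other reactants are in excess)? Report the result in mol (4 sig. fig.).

9.696 mol

n(B) = 4.848 mol
n(G) = (2/1) × 4.848 = 9.696 mol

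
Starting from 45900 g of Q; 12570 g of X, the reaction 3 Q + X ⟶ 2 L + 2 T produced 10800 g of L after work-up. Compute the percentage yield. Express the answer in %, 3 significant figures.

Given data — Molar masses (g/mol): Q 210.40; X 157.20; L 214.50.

34.6 %

n(Q) = 45900 / 210.40 = 218.2 mol
n(X) = 12570 / 157.20 = 79.96 mol
n/ν for Q = 218.2/3 = 72.73
n/ν for X = 79.96/1 = 79.96
Smallest n/ν is Q → limiting reagent.
theoretical n(L) = (2/3) × 218.2 = 145.5 mol → 31210 g
% yield = 10800 / 31210 × 100 = 34.60 %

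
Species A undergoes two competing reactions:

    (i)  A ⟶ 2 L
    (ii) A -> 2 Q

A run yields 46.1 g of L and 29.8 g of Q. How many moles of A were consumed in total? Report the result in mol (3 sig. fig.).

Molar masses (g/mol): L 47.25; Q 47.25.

n(L) = 46.1 / 47.25 = 0.9757 mol
n(Q) = 29.8 / 47.25 = 0.6307 mol
n(A) via (i) = (1/2)×0.9757 = 0.4879 mol
n(A) via (ii) = (1/2)×0.6307 = 0.3154 mol
total n(A) = 0.4879 + 0.3154 = 0.8033 mol

0.803 mol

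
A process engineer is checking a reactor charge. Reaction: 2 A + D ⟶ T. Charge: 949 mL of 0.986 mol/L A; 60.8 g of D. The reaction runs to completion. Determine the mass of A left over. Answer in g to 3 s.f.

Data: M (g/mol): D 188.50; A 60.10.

17.5 g

n(A) = 0.986 × 949.0/1000 = 0.9357 mol
n(D) = 60.80 / 188.50 = 0.3225 mol
n/ν → A: 0.4679, D: 0.3225; D is limiting.
A consumed = (2/1) × 0.3225 = 0.6450 mol
A remaining = 0.9357 − 0.6450 = 0.2907 mol
mass = 0.2907 × 60.10 = 17.47 g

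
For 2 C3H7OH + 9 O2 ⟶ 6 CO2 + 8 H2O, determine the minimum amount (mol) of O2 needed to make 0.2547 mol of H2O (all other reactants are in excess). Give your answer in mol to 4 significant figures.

0.2865 mol

n(H2O) = 0.2547 mol
n(O2) = (9/8) × 0.2547 = 0.2865 mol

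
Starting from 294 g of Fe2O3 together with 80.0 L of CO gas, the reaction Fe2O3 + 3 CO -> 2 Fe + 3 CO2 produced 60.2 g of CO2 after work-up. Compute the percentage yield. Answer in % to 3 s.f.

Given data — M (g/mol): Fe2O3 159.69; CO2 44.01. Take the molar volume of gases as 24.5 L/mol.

n(Fe2O3) = 294.0 / 159.69 = 1.841 mol
n(CO) = 80.00 / 24.5 = 3.265 mol
n/ν → Fe2O3: 1.841, CO: 1.088; CO is limiting.
theoretical n(CO2) = (3/3) × 3.265 = 3.265 mol → 143.7 g
% yield = 60.2 / 143.7 × 100 = 41.89 %

41.9 %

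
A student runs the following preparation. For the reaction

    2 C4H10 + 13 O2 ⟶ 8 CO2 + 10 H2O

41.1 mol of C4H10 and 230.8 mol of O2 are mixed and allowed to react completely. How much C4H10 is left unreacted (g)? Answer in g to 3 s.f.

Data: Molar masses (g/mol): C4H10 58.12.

325 g

n(C4H10) = 41.10 mol
n(O2) = 230.8 mol
n/ν for C4H10 = 41.10/2 = 20.55
n/ν for O2 = 230.8/13 = 17.75
Smallest n/ν is O2 → limiting reagent.
C4H10 consumed = (2/13) × 230.8 = 35.51 mol
C4H10 remaining = 41.10 − 35.51 = 5.590 mol
mass = 5.590 × 58.12 = 324.9 g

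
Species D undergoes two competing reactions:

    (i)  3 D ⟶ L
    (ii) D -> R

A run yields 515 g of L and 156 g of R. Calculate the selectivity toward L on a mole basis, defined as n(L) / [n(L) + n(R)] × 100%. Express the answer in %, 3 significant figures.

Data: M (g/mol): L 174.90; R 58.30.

52.4 %

n(L) = 515 / 174.90 = 2.945 mol
n(R) = 156 / 58.30 = 2.676 mol
selectivity = 2.945/(2.945+2.676) × 100 = 52.39 %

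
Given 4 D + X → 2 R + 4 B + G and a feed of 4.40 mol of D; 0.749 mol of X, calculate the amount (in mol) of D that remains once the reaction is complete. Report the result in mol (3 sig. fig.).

n(D) = 4.400 mol
n(X) = 0.7490 mol
n/ν for D = 4.400/4 = 1.100
n/ν for X = 0.7490/1 = 0.7490
Smallest n/ν is X → limiting reagent.
D consumed = (4/1) × 0.7490 = 2.996 mol
D remaining = 4.400 − 2.996 = 1.404 mol

1.40 mol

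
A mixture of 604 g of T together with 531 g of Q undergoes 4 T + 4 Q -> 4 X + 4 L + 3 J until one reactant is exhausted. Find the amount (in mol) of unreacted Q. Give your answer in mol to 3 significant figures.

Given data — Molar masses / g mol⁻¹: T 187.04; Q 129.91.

n(T) = 604.0 / 187.04 = 3.229 mol
n(Q) = 531.0 / 129.91 = 4.087 mol
n/ν → T: 0.8073, Q: 1.022; T is limiting.
Q consumed = (4/4) × 3.229 = 3.229 mol
Q remaining = 4.087 − 3.229 = 0.8580 mol

0.858 mol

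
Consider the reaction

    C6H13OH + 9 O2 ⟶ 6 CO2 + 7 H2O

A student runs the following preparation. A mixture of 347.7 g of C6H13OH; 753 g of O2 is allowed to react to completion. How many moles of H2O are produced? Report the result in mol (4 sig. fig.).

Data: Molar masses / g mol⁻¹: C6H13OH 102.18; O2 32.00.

n(C6H13OH) = 347.7 / 102.18 = 3.403 mol
n(O2) = 753.0 / 32.00 = 23.53 mol
n/ν → C6H13OH: 3.403, O2: 2.614; O2 is limiting.
n(H2O) = (7/9) × 23.53 = 18.30 mol

18.30 mol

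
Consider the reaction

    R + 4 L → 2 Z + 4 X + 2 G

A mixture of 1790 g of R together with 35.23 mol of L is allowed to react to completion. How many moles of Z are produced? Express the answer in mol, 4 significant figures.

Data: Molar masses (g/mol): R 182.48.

n(R) = 1790 / 182.48 = 9.809 mol
n(L) = 35.23 mol
n/ν → R: 9.809, L: 8.808; L is limiting.
n(Z) = (2/4) × 35.23 = 17.62 mol

17.62 mol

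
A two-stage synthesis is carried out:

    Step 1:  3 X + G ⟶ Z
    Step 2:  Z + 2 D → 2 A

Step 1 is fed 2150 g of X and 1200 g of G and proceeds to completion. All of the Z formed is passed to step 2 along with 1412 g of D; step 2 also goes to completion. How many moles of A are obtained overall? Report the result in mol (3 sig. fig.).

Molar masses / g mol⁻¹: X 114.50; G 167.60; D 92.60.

Step 1:
n(X) = 2150 / 114.50 = 18.78 mol
n(G) = 1200 / 167.60 = 7.160 mol
n/ν for X = 18.78/3 = 6.260
n/ν for G = 7.160/1 = 7.160
Smallest n/ν is X → limiting reagent.
n(Z) produced = (1/3) × 18.78 = 6.260 mol
Step 2:
n(Z) available = 6.260 mol
n(D) = 1412 / 92.60 = 15.25 mol
n/ν for Z = 6.260/1 = 6.260
n/ν for D = 15.25/2 = 7.625
Smallest n/ν is Z → limiting reagent.
n(A) = (2/1) × 6.260 = 12.52 mol

12.5 mol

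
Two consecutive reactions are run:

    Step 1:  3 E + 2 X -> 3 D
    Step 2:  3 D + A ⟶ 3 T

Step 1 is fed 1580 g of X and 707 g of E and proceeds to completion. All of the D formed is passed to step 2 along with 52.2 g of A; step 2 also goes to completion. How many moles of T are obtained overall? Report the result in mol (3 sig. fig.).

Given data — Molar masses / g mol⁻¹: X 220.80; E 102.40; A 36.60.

Step 1:
n(X) = 1580 / 220.80 = 7.156 mol
n(E) = 707.0 / 102.40 = 6.904 mol
n/ν for X = 7.156/2 = 3.578
n/ν for E = 6.904/3 = 2.301
Smallest n/ν is E → limiting reagent.
n(D) produced = (3/3) × 6.904 = 6.904 mol
Step 2:
n(D) available = 6.904 mol
n(A) = 52.20 / 36.60 = 1.426 mol
n/ν for D = 6.904/3 = 2.301
n/ν for A = 1.426/1 = 1.426
Smallest n/ν is A → limiting reagent.
n(T) = (3/1) × 1.426 = 4.278 mol

4.28 mol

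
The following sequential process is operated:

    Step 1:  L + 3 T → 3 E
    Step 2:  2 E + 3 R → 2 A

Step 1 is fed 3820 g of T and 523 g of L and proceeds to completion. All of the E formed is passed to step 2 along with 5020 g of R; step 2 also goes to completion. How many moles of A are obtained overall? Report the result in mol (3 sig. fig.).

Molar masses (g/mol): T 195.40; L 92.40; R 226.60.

Step 1:
n(T) = 3820 / 195.40 = 19.55 mol
n(L) = 523.0 / 92.40 = 5.660 mol
n/ν for T = 19.55/3 = 6.517
n/ν for L = 5.660/1 = 5.660
Smallest n/ν is L → limiting reagent.
n(E) produced = (3/1) × 5.660 = 16.98 mol
Step 2:
n(E) available = 16.98 mol
n(R) = 5020 / 226.60 = 22.15 mol
n/ν for E = 16.98/2 = 8.490
n/ν for R = 22.15/3 = 7.383
Smallest n/ν is R → limiting reagent.
n(A) = (2/3) × 22.15 = 14.77 mol

14.8 mol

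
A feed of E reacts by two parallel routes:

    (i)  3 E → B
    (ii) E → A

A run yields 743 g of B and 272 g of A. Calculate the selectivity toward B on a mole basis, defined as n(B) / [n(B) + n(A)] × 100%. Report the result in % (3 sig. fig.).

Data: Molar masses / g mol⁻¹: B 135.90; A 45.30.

n(B) = 743 / 135.90 = 5.467 mol
n(A) = 272 / 45.30 = 6.004 mol
selectivity = 5.467/(5.467+6.004) × 100 = 47.66 %

47.7 %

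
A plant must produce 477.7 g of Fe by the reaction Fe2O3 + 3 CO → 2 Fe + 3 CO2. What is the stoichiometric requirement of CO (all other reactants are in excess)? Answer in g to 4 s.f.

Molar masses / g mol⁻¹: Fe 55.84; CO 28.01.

n(Fe) = 477.7 / 55.84 = 8.555 mol
n(CO) = (3/2) × 8.555 = 12.83 mol
mass = 12.83 × 28.01 = 359.4 g

359.4 g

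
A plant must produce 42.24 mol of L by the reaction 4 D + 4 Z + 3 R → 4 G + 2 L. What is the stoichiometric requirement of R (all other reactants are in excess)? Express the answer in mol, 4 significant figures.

63.36 mol

n(L) = 42.24 mol
n(R) = (3/2) × 42.24 = 63.36 mol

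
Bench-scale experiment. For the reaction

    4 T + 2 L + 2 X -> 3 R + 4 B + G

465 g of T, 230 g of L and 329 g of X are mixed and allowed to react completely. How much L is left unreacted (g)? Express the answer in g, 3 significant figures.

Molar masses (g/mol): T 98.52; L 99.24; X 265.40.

107 g

n(T) = 465.0 / 98.52 = 4.720 mol
n(L) = 230.0 / 99.24 = 2.318 mol
n(X) = 329.0 / 265.40 = 1.240 mol
n/ν → T: 1.180, L: 1.159, X: 0.6200; X is limiting.
L consumed = (2/2) × 1.240 = 1.240 mol
L remaining = 2.318 − 1.240 = 1.078 mol
mass = 1.078 × 99.24 = 107.0 g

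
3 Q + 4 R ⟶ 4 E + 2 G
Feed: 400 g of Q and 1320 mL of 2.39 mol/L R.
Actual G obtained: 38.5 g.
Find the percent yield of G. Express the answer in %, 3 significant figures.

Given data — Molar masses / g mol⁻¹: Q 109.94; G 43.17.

n(Q) = 400.0 / 109.94 = 3.638 mol
n(R) = 2.39 × 1320/1000 = 3.155 mol
n/ν for Q = 3.638/3 = 1.213
n/ν for R = 3.155/4 = 0.7888
Smallest n/ν is R → limiting reagent.
theoretical n(G) = (2/4) × 3.155 = 1.578 mol → 68.12 g
% yield = 38.5 / 68.12 × 100 = 56.52 %

56.5 %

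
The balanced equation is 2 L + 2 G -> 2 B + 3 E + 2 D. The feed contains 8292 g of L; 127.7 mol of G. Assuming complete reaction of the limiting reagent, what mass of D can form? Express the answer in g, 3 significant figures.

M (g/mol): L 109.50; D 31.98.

n(L) = 8292 / 109.50 = 75.73 mol
n(G) = 127.7 mol
n/ν for L = 75.73/2 = 37.87
n/ν for G = 127.7/2 = 63.85
Smallest n/ν is L → limiting reagent.
n(D) = (2/2) × 75.73 = 75.73 mol
mass = 75.73 × 31.98 = 2422 g

2420 g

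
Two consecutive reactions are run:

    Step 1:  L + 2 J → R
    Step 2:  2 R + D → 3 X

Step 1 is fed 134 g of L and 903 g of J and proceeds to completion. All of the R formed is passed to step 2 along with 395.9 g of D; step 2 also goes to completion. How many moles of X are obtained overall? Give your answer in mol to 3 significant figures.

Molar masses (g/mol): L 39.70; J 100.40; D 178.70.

Step 1:
n(L) = 134.0 / 39.70 = 3.375 mol
n(J) = 903.0 / 100.40 = 8.994 mol
n/ν for L = 3.375/1 = 3.375
n/ν for J = 8.994/2 = 4.497
Smallest n/ν is L → limiting reagent.
n(R) produced = (1/1) × 3.375 = 3.375 mol
Step 2:
n(R) available = 3.375 mol
n(D) = 395.9 / 178.70 = 2.215 mol
n/ν for R = 3.375/2 = 1.688
n/ν for D = 2.215/1 = 2.215
Smallest n/ν is R → limiting reagent.
n(X) = (3/2) × 3.375 = 5.063 mol

5.06 mol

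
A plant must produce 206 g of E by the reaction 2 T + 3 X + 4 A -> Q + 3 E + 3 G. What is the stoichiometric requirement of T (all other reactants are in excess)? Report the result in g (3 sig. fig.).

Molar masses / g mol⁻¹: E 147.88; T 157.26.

146 g

n(E) = 206 / 147.88 = 1.393 mol
n(T) = (2/3) × 1.393 = 0.9287 mol
mass = 0.9287 × 157.26 = 146.0 g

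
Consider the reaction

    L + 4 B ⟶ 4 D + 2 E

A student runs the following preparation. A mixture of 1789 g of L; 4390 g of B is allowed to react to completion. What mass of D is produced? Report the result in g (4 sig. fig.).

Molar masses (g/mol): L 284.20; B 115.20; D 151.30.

n(L) = 1789 / 284.20 = 6.295 mol
n(B) = 4390 / 115.20 = 38.11 mol
n/ν → L: 6.295, B: 9.528; L is limiting.
n(D) = (4/1) × 6.295 = 25.18 mol
mass = 25.18 × 151.30 = 3810 g

3810 g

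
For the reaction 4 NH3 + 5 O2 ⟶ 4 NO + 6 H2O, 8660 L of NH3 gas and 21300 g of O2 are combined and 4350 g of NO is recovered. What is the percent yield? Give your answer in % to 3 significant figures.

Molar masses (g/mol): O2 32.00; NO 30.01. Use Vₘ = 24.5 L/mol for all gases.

n(NH3) = 8660 / 24.5 = 353.5 mol
n(O2) = 21300 / 32.00 = 665.6 mol
n/ν for NH3 = 353.5/4 = 88.38
n/ν for O2 = 665.6/5 = 133.1
Smallest n/ν is NH3 → limiting reagent.
theoretical n(NO) = (4/4) × 353.5 = 353.5 mol → 10610 g
% yield = 4350 / 10610 × 100 = 41.00 %

41.0 %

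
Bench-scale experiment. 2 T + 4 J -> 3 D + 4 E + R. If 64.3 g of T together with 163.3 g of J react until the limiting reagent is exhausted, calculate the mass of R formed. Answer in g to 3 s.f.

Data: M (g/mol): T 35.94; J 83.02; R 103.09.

50.7 g

n(T) = 64.30 / 35.94 = 1.789 mol
n(J) = 163.3 / 83.02 = 1.967 mol
n/ν for T = 1.789/2 = 0.8945
n/ν for J = 1.967/4 = 0.4918
Smallest n/ν is J → limiting reagent.
n(R) = (1/4) × 1.967 = 0.4918 mol
mass = 0.4918 × 103.09 = 50.70 g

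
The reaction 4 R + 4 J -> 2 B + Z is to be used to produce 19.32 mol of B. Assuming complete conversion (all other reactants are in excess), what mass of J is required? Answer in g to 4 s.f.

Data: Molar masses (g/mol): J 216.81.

8378 g

n(B) = 19.32 mol
n(J) = (4/2) × 19.32 = 38.64 mol
mass = 38.64 × 216.81 = 8378 g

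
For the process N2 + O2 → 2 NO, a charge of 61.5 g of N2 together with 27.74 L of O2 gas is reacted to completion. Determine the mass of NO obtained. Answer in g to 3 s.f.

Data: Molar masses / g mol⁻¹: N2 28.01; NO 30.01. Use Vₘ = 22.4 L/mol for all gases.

74.3 g

n(N2) = 61.50 / 28.01 = 2.196 mol
n(O2) = 27.74 / 22.4 = 1.238 mol
n/ν for N2 = 2.196/1 = 2.196
n/ν for O2 = 1.238/1 = 1.238
Smallest n/ν is O2 → limiting reagent.
n(NO) = (2/1) × 1.238 = 2.476 mol
mass = 2.476 × 30.01 = 74.30 g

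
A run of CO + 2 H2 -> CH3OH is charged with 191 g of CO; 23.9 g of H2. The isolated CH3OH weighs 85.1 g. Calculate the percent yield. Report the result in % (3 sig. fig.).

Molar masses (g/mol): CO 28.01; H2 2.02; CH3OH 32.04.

n(CO) = 191.0 / 28.01 = 6.819 mol
n(H2) = 23.90 / 2.02 = 11.83 mol
n/ν → CO: 6.819, H2: 5.915; H2 is limiting.
theoretical n(CH3OH) = (1/2) × 11.83 = 5.915 mol → 189.5 g
% yield = 85.1 / 189.5 × 100 = 44.91 %

44.9 %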